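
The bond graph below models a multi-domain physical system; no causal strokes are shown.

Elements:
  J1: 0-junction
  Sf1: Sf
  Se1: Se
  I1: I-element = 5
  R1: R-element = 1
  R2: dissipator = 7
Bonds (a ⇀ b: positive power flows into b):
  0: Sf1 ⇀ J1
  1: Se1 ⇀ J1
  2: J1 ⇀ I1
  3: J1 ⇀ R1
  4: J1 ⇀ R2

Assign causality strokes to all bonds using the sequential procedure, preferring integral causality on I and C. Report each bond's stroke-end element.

β0 stroke at Sf1
β1 stroke at J1
β2 stroke at I1
β3 stroke at R1
β4 stroke at R2

#0 |Sf1  (Sf1: flow source, stroke at near end)
#1 |J1  (Se1 (Se) sets effort on bond)
#2 |I1  (J1: bond 1 brought effort, rest push out)
#3 |R1  (common-e at J1 fixed by 1)
#4 |R2  (J1: bond 1 brought effort, rest push out)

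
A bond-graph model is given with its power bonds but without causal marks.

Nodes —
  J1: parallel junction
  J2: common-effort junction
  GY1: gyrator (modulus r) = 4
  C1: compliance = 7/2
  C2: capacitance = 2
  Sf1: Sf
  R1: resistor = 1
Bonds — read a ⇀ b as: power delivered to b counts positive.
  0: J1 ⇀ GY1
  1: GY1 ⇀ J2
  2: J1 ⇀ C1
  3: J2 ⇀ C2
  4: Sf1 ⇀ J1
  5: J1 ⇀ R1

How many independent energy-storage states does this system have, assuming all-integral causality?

b4 |Sf1  (Sf1 (Sf) sets flow on bond)
b2 |J1  (C1 integral (e out))
b0 |GY1  (common-e at J1 fixed by 2)
b5 |R1  (J1 effort already set via bond 2)
b1 |GY1  (GY GY1: same side as bond 0)
b3 |J2  (J2: last free bond brings effort in)

2  (C1, C2 all integral)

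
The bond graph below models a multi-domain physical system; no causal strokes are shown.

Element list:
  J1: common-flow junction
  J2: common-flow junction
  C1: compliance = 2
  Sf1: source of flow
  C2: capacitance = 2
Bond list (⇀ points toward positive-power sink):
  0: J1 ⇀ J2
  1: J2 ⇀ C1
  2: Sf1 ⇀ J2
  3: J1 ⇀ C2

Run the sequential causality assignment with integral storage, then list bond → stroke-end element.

bond 0 |J2
bond 1 |J2
bond 2 |Sf1
bond 3 |J1

bond 2 stroke at Sf1  (Sf1 fixes flow; stroke at Sf1)
bond 0 stroke at J2  (1-jn J2 has f-setter on 2)
bond 1 stroke at J2  (J2 flow already set via bond 2)
bond 3 stroke at J1  (common-f at J1 fixed by 0)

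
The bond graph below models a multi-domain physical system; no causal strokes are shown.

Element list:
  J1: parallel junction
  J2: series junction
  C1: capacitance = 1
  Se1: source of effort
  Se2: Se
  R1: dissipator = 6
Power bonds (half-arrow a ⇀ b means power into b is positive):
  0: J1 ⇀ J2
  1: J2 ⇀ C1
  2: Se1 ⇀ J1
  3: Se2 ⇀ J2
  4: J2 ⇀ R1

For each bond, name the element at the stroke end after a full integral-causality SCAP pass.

b0 stroke at J2
b1 stroke at J2
b2 stroke at J1
b3 stroke at J2
b4 stroke at R1

bond 2 stroke at J1  (source Se1 imposes e)
bond 3 stroke at J2  (source Se2 imposes e)
bond 0 stroke at J2  (common-e at J1 fixed by 2)
bond 1 stroke at J2  (C1 outputs effort q/C1)
bond 4 stroke at R1  (only one flow-in slot at J2)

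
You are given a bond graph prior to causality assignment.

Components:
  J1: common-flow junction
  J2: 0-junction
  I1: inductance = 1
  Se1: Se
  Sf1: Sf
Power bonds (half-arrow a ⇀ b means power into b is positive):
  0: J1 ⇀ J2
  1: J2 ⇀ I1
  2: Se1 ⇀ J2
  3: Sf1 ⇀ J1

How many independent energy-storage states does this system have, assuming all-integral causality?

b2 |J2  (Se1: effort source, stroke at far end)
b3 |Sf1  (source Sf1 imposes f)
b0 |J1  (J1: bond 3 brought flow, rest push out)
b1 |I1  (0-jn J2 has e-setter on 2)

1  (I1 all integral)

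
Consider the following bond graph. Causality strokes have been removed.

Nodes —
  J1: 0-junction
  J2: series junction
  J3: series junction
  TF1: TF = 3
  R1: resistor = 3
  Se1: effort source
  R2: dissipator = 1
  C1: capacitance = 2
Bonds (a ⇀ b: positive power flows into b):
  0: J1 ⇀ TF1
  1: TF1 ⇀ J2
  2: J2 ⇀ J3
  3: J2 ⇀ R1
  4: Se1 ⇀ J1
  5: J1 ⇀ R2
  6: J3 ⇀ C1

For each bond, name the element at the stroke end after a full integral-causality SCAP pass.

β0 |TF1
β1 |J2
β2 |J2
β3 |R1
β4 |J1
β5 |R2
β6 |J3

bond 4 stroke at J1  (Se1 fixes effort; stroke away)
bond 0 stroke at TF1  (0-jn J1 has e-setter on 4)
bond 5 stroke at R2  (0-jn J1 has e-setter on 4)
bond 1 stroke at J2  (TF TF1: opposite of bond 0)
bond 6 stroke at J3  (C1 integral (e out))
bond 2 stroke at J2  (closing 1-jn rule on J3)
bond 3 stroke at R1  (closing 1-jn rule on J2)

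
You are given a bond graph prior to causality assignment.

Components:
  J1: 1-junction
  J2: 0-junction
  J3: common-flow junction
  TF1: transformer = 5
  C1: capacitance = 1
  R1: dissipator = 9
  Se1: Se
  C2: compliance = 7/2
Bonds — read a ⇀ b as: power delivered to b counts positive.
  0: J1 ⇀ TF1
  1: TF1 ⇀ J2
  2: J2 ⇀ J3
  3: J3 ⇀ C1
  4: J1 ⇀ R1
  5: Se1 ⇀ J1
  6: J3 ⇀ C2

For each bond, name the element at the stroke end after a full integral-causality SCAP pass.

#0 stroke at J1
#1 stroke at TF1
#2 stroke at J2
#3 stroke at J3
#4 stroke at R1
#5 stroke at J1
#6 stroke at J3

#5 |J1  (Se1: effort source, stroke at far end)
#3 |J3  (C1 outputs effort q/C1)
#6 |J3  (C2 integral (e out))
#2 |J2  (only one flow-in slot at J3)
#1 |TF1  (0-jn J2 has e-setter on 2)
#0 |J1  (TF TF1: opposite of bond 1)
#4 |R1  (closing 1-jn rule on J1)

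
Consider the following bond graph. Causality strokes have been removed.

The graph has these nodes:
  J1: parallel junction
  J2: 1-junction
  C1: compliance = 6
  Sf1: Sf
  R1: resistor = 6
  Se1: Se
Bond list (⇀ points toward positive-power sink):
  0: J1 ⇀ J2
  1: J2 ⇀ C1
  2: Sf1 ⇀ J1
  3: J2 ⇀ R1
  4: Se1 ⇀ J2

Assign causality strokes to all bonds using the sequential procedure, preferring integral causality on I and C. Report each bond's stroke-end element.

#2 stroke at Sf1  (Sf1: flow source, stroke at near end)
#4 stroke at J2  (Se1 (Se) sets effort on bond)
#0 stroke at J1  (J1 needs exactly one e-in)
#1 stroke at J2  (common-f at J2 fixed by 0)
#3 stroke at J2  (common-f at J2 fixed by 0)

#0 |J1
#1 |J2
#2 |Sf1
#3 |J2
#4 |J2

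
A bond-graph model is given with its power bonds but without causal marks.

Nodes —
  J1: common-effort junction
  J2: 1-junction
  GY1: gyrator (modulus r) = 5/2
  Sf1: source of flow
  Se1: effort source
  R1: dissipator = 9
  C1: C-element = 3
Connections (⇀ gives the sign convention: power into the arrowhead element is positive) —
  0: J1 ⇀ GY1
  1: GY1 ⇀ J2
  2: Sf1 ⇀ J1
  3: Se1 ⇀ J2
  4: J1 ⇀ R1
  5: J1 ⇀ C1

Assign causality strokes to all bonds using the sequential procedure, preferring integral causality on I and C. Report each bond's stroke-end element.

bond 2 |Sf1  (Sf1 fixes flow; stroke at Sf1)
bond 3 |J2  (Se1: effort source, stroke at far end)
bond 1 |GY1  (J2 needs exactly one f-in)
bond 0 |GY1  (through GY1, causality inverts; strokes same side of GY1)
bond 5 |J1  (prefer integral on C1)
bond 4 |R1  (common-e at J1 fixed by 5)

#0 |GY1
#1 |GY1
#2 |Sf1
#3 |J2
#4 |R1
#5 |J1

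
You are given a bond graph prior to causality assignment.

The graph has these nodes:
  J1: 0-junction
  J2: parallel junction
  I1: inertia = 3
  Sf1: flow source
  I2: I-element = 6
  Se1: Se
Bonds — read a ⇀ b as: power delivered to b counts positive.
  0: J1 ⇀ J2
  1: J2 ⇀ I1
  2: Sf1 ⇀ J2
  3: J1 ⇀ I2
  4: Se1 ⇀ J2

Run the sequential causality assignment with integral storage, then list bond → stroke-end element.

#0 →J1
#1 →I1
#2 →Sf1
#3 →I2
#4 →J2

β2 →Sf1  (Sf1 (Sf) sets flow on bond)
β4 →J2  (source Se1 imposes e)
β0 →J1  (J2: bond 4 brought effort, rest push out)
β1 →I1  (0-jn J2 has e-setter on 4)
β3 →I2  (common-e at J1 fixed by 0)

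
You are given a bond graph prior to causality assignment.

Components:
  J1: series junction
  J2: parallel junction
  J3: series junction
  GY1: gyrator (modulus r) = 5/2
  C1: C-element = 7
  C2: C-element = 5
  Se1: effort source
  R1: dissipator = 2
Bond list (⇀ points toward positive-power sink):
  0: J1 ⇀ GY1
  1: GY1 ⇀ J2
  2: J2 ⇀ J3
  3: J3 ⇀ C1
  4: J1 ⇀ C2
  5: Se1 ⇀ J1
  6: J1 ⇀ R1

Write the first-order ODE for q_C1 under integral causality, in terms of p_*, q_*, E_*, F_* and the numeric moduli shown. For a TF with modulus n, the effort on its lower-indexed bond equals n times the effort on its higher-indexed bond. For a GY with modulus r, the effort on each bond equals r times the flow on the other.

β5 |J1  (source Se1 imposes e)
β3 |J3  (C1 integral (e out))
β2 |J2  (only one flow-in slot at J3)
β1 |GY1  (common-e at J2 fixed by 2)
β0 |GY1  (GY1: gyrator matches bond 1)
β4 |J1  (J1: bond 0 brought flow, rest push out)
β6 |J1  (common-f at J1 fixed by 0)

dq_C1/dt = 2*E_Se1/5 - 8*q_C1/175 - 2*q_C2/25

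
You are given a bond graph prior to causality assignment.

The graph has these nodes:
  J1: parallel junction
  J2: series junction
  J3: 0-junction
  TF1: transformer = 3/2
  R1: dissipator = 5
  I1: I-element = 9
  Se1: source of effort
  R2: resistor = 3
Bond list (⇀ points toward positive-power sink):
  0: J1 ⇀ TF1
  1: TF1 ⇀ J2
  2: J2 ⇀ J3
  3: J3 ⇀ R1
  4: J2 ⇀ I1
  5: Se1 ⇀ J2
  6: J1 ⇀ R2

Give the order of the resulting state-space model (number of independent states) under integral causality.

β5 stroke at J2  (source Se1 imposes e)
β4 stroke at I1  (I1: I, integral causality)
β1 stroke at J2  (J2 flow already set via bond 4)
β2 stroke at J2  (J2: bond 4 brought flow, rest push out)
β3 stroke at J3  (J3 needs exactly one e-in)
β0 stroke at TF1  (through TF1, causality passes straight; one stroke at TF1)
β6 stroke at J1  (closing 0-jn rule on J1)

1  (I1 all integral)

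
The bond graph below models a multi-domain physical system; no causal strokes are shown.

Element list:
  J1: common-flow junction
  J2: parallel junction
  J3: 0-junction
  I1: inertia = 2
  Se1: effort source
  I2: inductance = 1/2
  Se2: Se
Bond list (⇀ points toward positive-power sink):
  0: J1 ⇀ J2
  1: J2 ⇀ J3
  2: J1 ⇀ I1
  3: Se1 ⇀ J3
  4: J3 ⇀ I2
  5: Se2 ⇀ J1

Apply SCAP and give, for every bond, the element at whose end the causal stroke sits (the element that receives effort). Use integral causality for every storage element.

β0 stroke at J1
β1 stroke at J2
β2 stroke at I1
β3 stroke at J3
β4 stroke at I2
β5 stroke at J1

#3 →J3  (source Se1 imposes e)
#5 →J1  (Se2: effort source, stroke at far end)
#1 →J2  (J3 effort already set via bond 3)
#4 →I2  (0-jn J3 has e-setter on 3)
#0 →J1  (common-e at J2 fixed by 1)
#2 →I1  (only one flow-in slot at J1)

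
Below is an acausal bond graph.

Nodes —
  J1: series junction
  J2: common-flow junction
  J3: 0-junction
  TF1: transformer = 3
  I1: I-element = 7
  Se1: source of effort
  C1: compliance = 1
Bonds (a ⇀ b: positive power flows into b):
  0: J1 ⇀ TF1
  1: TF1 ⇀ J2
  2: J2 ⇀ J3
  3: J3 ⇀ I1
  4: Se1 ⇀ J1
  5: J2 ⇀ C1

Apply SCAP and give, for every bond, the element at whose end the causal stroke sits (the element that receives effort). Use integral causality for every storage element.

β4 stroke→J1  (Se1 fixes effort; stroke away)
β0 stroke→TF1  (J1: last free bond brings flow in)
β1 stroke→J2  (TF TF1: opposite of bond 0)
β3 stroke→I1  (I1 outputs flow p/I1)
β2 stroke→J3  (closing 0-jn rule on J3)
β5 stroke→J2  (J2: bond 2 brought flow, rest push out)

#0 |TF1
#1 |J2
#2 |J3
#3 |I1
#4 |J1
#5 |J2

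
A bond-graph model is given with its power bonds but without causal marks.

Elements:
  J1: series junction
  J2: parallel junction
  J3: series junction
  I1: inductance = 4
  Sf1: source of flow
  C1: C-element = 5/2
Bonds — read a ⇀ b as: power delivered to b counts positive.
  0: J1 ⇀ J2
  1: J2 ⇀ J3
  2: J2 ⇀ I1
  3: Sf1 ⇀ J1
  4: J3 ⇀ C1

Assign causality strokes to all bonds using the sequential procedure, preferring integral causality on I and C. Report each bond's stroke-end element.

β3 →Sf1  (source Sf1 imposes f)
β0 →J1  (1-jn J1 has f-setter on 3)
β2 →I1  (I1 integral (f out))
β1 →J2  (J2: last free bond brings effort in)
β4 →J3  (J3 flow already set via bond 1)

#0 stroke→J1
#1 stroke→J2
#2 stroke→I1
#3 stroke→Sf1
#4 stroke→J3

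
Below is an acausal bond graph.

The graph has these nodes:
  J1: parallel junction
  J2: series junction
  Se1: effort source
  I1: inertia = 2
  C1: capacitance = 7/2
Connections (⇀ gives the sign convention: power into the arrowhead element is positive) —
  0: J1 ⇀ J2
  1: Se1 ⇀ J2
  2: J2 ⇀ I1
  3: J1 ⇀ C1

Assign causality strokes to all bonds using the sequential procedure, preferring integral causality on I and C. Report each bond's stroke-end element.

β0 →J2
β1 →J2
β2 →I1
β3 →J1

#1 stroke→J2  (Se1 fixes effort; stroke away)
#2 stroke→I1  (I1 integral (f out))
#0 stroke→J2  (common-f at J2 fixed by 2)
#3 stroke→J1  (closing 0-jn rule on J1)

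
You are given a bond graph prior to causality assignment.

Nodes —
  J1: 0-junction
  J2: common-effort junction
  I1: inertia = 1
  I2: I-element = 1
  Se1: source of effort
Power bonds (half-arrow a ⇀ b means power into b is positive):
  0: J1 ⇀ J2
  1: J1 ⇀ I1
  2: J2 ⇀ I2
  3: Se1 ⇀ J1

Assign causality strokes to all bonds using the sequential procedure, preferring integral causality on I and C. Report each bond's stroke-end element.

#3 stroke→J1  (Se1 fixes effort; stroke away)
#0 stroke→J2  (J1 effort already set via bond 3)
#1 stroke→I1  (common-e at J1 fixed by 3)
#2 stroke→I2  (common-e at J2 fixed by 0)

#0 |J2
#1 |I1
#2 |I2
#3 |J1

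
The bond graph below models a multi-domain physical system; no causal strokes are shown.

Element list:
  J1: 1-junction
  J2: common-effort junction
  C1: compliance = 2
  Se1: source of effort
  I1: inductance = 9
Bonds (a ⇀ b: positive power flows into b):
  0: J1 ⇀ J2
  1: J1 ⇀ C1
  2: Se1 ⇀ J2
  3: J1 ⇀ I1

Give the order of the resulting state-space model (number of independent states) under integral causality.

β2 |J2  (Se1 fixes effort; stroke away)
β0 |J1  (common-e at J2 fixed by 2)
β1 |J1  (C1 integral (e out))
β3 |I1  (closing 1-jn rule on J1)

2  (C1, I1 all integral)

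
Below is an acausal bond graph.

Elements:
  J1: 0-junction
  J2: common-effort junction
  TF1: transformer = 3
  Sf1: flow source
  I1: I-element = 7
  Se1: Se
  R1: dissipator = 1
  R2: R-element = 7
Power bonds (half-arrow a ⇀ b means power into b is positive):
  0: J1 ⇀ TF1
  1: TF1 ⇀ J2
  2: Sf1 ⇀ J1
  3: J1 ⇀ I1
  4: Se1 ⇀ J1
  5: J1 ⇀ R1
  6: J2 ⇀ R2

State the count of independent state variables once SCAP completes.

1  (I1 all integral)

b2 →Sf1  (Sf1: flow source, stroke at near end)
b4 →J1  (source Se1 imposes e)
b0 →TF1  (0-jn J1 has e-setter on 4)
b3 →I1  (J1: bond 4 brought effort, rest push out)
b5 →R1  (common-e at J1 fixed by 4)
b1 →J2  (TF TF1: opposite of bond 0)
b6 →R2  (0-jn J2 has e-setter on 1)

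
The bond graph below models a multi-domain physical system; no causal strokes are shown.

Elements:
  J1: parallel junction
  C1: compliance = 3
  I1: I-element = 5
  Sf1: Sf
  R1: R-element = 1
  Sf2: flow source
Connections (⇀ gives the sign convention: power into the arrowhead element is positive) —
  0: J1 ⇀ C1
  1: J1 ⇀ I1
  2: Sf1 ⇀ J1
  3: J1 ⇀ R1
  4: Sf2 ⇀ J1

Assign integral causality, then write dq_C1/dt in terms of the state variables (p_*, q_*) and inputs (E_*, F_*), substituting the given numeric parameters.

bond 2 |Sf1  (Sf1 (Sf) sets flow on bond)
bond 4 |Sf2  (Sf2 fixes flow; stroke at Sf2)
bond 0 |J1  (C1: C, integral causality)
bond 1 |I1  (J1: bond 0 brought effort, rest push out)
bond 3 |R1  (J1 effort already set via bond 0)

dq_C1/dt = F_Sf1 + F_Sf2 - p_I1/5 - q_C1/3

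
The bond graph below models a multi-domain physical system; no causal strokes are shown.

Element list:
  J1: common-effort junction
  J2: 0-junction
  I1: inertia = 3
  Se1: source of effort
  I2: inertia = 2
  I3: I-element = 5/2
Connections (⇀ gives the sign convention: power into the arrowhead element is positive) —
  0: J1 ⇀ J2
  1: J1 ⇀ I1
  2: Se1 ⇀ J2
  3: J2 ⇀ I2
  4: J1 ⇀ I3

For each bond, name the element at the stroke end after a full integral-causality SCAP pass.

b0 →J1
b1 →I1
b2 →J2
b3 →I2
b4 →I3

b2 stroke→J2  (Se1 fixes effort; stroke away)
b0 stroke→J1  (0-jn J2 has e-setter on 2)
b3 stroke→I2  (J2: bond 2 brought effort, rest push out)
b1 stroke→I1  (0-jn J1 has e-setter on 0)
b4 stroke→I3  (common-e at J1 fixed by 0)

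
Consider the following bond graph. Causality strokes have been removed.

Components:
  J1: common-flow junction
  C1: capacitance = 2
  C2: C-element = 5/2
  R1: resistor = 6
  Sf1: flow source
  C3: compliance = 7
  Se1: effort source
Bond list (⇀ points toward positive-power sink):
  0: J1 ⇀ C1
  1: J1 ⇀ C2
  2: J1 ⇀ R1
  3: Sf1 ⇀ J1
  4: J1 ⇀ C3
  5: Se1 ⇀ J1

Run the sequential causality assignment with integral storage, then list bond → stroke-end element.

b3 →Sf1  (source Sf1 imposes f)
b5 →J1  (Se1: effort source, stroke at far end)
b0 →J1  (common-f at J1 fixed by 3)
b1 →J1  (common-f at J1 fixed by 3)
b2 →J1  (common-f at J1 fixed by 3)
b4 →J1  (J1: bond 3 brought flow, rest push out)

β0 →J1
β1 →J1
β2 →J1
β3 →Sf1
β4 →J1
β5 →J1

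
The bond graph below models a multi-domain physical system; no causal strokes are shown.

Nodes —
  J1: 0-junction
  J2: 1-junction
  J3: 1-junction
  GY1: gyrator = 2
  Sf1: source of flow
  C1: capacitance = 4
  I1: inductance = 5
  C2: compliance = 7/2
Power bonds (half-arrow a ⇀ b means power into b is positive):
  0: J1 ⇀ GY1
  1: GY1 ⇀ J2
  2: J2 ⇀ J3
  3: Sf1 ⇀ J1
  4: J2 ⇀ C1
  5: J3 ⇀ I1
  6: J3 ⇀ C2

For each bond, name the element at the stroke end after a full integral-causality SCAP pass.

β0 →J1
β1 →J2
β2 →J3
β3 →Sf1
β4 →J2
β5 →I1
β6 →J3

#3 |Sf1  (Sf1 (Sf) sets flow on bond)
#0 |J1  (J1: last free bond brings effort in)
#1 |J2  (through GY1, causality inverts; strokes same side of GY1)
#4 |J2  (C1 outputs effort q/C1)
#2 |J3  (closing 1-jn rule on J2)
#5 |I1  (I1: I, integral causality)
#6 |J3  (1-jn J3 has f-setter on 5)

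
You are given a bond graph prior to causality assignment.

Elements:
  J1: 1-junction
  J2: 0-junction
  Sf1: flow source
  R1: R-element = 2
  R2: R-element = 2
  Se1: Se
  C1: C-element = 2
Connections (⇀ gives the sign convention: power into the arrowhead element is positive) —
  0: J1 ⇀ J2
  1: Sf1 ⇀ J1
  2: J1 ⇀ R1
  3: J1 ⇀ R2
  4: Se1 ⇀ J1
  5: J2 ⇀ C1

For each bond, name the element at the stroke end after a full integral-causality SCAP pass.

#0 |J1
#1 |Sf1
#2 |J1
#3 |J1
#4 |J1
#5 |J2

#1 stroke→Sf1  (Sf1: flow source, stroke at near end)
#4 stroke→J1  (Se1: effort source, stroke at far end)
#0 stroke→J1  (J1 flow already set via bond 1)
#2 stroke→J1  (J1 flow already set via bond 1)
#3 stroke→J1  (1-jn J1 has f-setter on 1)
#5 stroke→J2  (J2: last free bond brings effort in)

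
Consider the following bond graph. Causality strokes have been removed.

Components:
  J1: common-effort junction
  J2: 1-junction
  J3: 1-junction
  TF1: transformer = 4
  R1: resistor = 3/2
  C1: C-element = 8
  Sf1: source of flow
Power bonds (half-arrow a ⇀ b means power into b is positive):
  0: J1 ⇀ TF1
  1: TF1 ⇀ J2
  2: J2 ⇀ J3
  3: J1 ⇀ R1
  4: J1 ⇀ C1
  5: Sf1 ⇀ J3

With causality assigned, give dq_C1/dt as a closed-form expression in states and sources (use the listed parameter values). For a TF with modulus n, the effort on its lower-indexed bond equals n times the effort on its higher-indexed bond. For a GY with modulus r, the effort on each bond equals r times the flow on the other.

β5 stroke at Sf1  (Sf1 fixes flow; stroke at Sf1)
β2 stroke at J3  (J3 flow already set via bond 5)
β1 stroke at J2  (1-jn J2 has f-setter on 2)
β0 stroke at TF1  (through TF1, causality passes straight; one stroke at TF1)
β4 stroke at J1  (prefer integral on C1)
β3 stroke at R1  (J1 effort already set via bond 4)

dq_C1/dt = -F_Sf1/4 - q_C1/12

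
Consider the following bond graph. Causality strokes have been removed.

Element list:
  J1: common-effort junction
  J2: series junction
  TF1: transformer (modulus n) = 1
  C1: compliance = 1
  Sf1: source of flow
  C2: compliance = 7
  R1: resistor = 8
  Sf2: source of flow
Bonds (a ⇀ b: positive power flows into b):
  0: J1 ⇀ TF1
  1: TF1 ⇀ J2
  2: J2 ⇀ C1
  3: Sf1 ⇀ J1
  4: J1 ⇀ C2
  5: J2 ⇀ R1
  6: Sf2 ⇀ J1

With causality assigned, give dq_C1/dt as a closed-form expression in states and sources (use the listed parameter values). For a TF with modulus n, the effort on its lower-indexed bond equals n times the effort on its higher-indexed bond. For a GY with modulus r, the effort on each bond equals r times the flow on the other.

dq_C1/dt = -q_C1/8 + q_C2/56

b3 stroke at Sf1  (Sf1: flow source, stroke at near end)
b6 stroke at Sf2  (source Sf2 imposes f)
b2 stroke at J2  (C1 outputs effort q/C1)
b4 stroke at J1  (prefer integral on C2)
b0 stroke at TF1  (common-e at J1 fixed by 4)
b1 stroke at J2  (through TF1, causality passes straight; one stroke at TF1)
b5 stroke at R1  (J2 needs exactly one f-in)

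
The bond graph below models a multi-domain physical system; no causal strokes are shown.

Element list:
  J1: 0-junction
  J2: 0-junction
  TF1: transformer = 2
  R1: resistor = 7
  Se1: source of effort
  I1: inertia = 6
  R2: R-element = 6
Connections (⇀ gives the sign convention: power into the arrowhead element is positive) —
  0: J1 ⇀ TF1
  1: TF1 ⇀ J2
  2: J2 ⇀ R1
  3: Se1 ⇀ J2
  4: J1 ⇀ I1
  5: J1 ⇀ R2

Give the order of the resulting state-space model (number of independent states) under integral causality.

b3 →J2  (Se1 (Se) sets effort on bond)
b1 →TF1  (common-e at J2 fixed by 3)
b2 →R1  (J2: bond 3 brought effort, rest push out)
b0 →J1  (through TF1, causality passes straight; one stroke at TF1)
b4 →I1  (J1 effort already set via bond 0)
b5 →R2  (0-jn J1 has e-setter on 0)

1  (I1 all integral)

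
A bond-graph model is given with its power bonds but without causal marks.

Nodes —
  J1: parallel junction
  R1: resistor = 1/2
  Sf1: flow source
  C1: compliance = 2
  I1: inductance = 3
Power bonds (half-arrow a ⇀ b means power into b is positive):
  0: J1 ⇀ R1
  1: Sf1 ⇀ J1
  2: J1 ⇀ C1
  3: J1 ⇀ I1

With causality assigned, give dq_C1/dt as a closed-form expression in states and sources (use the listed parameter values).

#1 →Sf1  (Sf1 fixes flow; stroke at Sf1)
#2 →J1  (C1: C, integral causality)
#0 →R1  (0-jn J1 has e-setter on 2)
#3 →I1  (common-e at J1 fixed by 2)

dq_C1/dt = F_Sf1 - p_I1/3 - q_C1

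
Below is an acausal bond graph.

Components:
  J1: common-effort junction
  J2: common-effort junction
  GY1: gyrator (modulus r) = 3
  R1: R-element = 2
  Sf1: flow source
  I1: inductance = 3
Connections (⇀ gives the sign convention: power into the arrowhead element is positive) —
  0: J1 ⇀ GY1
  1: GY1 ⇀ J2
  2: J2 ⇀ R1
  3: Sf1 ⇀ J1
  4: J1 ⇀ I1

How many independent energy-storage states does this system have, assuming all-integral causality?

1  (I1 all integral)

β3 |Sf1  (Sf1: flow source, stroke at near end)
β4 |I1  (I1: I, integral causality)
β0 |J1  (J1: last free bond brings effort in)
β1 |J2  (GY1: gyrator matches bond 0)
β2 |R1  (J2 effort already set via bond 1)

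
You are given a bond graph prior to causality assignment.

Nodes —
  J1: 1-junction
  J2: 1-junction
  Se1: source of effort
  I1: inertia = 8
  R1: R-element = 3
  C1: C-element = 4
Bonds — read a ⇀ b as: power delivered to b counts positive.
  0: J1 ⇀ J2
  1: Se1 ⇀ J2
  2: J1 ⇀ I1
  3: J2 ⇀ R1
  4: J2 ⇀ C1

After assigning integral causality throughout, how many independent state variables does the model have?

#1 →J2  (source Se1 imposes e)
#2 →I1  (prefer integral on I1)
#0 →J1  (J1 flow already set via bond 2)
#3 →J2  (common-f at J2 fixed by 0)
#4 →J2  (common-f at J2 fixed by 0)

2  (C1, I1 all integral)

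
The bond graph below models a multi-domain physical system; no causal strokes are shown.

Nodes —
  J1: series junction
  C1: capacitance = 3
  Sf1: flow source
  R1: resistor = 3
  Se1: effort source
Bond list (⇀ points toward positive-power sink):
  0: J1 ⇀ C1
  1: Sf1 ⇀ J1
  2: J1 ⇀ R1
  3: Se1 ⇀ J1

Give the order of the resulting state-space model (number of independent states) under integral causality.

β1 stroke→Sf1  (source Sf1 imposes f)
β3 stroke→J1  (Se1: effort source, stroke at far end)
β0 stroke→J1  (J1 flow already set via bond 1)
β2 stroke→J1  (J1: bond 1 brought flow, rest push out)

1  (C1 all integral)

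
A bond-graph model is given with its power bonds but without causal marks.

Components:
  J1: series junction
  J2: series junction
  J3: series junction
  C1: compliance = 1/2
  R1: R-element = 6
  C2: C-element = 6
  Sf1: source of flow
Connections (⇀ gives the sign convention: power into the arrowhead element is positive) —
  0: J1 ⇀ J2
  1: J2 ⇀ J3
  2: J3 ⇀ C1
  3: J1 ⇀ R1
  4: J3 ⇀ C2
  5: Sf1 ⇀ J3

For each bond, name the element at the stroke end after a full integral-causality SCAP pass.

β0 →J2
β1 →J3
β2 →J3
β3 →J1
β4 →J3
β5 →Sf1

β5 stroke→Sf1  (Sf1 fixes flow; stroke at Sf1)
β1 stroke→J3  (common-f at J3 fixed by 5)
β2 stroke→J3  (J3: bond 5 brought flow, rest push out)
β4 stroke→J3  (J3: bond 5 brought flow, rest push out)
β0 stroke→J2  (J2: bond 1 brought flow, rest push out)
β3 stroke→J1  (common-f at J1 fixed by 0)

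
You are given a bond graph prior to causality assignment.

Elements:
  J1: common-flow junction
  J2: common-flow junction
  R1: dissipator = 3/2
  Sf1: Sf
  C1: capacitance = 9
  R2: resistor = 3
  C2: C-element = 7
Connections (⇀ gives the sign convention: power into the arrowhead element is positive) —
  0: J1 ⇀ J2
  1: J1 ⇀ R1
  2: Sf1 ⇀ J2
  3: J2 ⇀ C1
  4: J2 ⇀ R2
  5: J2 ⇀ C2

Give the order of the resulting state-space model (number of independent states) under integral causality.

bond 2 |Sf1  (Sf1: flow source, stroke at near end)
bond 0 |J2  (common-f at J2 fixed by 2)
bond 3 |J2  (1-jn J2 has f-setter on 2)
bond 4 |J2  (common-f at J2 fixed by 2)
bond 5 |J2  (J2: bond 2 brought flow, rest push out)
bond 1 |J1  (common-f at J1 fixed by 0)

2  (C1, C2 all integral)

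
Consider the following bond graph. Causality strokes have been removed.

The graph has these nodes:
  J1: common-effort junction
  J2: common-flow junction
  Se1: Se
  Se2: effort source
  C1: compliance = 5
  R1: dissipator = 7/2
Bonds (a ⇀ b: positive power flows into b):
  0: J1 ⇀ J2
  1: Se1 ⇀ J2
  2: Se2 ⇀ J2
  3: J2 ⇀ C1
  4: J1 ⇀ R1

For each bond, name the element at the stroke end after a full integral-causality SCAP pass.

#0 stroke→J1
#1 stroke→J2
#2 stroke→J2
#3 stroke→J2
#4 stroke→R1

#1 →J2  (source Se1 imposes e)
#2 →J2  (source Se2 imposes e)
#3 →J2  (C1: C, integral causality)
#0 →J1  (only one flow-in slot at J2)
#4 →R1  (J1: bond 0 brought effort, rest push out)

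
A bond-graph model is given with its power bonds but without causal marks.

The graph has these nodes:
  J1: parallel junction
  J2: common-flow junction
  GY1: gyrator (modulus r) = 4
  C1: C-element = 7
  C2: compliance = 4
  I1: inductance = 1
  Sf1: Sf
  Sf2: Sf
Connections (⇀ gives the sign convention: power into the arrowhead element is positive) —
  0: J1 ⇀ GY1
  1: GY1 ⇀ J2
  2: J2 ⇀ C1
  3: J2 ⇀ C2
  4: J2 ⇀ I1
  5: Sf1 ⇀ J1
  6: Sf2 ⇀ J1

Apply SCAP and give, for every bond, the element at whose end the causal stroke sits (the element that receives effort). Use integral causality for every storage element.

b5 stroke→Sf1  (source Sf1 imposes f)
b6 stroke→Sf2  (Sf2 fixes flow; stroke at Sf2)
b0 stroke→J1  (J1: last free bond brings effort in)
b1 stroke→J2  (GY GY1: same side as bond 0)
b2 stroke→J2  (C1 integral (e out))
b3 stroke→J2  (C2 outputs effort q/C2)
b4 stroke→I1  (J2: last free bond brings flow in)

#0 →J1
#1 →J2
#2 →J2
#3 →J2
#4 →I1
#5 →Sf1
#6 →Sf2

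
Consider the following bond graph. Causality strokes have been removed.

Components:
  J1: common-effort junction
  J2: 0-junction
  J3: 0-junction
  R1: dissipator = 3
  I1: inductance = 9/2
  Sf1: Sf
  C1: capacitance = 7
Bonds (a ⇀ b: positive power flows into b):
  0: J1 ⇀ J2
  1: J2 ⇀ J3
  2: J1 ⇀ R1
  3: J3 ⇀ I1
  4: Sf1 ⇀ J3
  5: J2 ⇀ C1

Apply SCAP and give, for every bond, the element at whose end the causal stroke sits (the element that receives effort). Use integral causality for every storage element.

b0 stroke→J1
b1 stroke→J3
b2 stroke→R1
b3 stroke→I1
b4 stroke→Sf1
b5 stroke→J2

#4 stroke→Sf1  (Sf1 (Sf) sets flow on bond)
#3 stroke→I1  (prefer integral on I1)
#1 stroke→J3  (only one effort-in slot at J3)
#5 stroke→J2  (C1 outputs effort q/C1)
#0 stroke→J1  (J2 effort already set via bond 5)
#2 stroke→R1  (common-e at J1 fixed by 0)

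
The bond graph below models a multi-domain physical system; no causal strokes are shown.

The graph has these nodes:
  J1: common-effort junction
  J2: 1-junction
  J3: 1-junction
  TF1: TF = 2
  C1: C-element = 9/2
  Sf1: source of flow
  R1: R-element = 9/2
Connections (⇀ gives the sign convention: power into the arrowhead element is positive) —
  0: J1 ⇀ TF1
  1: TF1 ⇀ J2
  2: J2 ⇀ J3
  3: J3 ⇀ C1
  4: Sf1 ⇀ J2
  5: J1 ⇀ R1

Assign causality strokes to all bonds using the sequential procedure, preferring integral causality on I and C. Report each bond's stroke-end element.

b4 |Sf1  (Sf1: flow source, stroke at near end)
b1 |J2  (J2 flow already set via bond 4)
b2 |J2  (J2: bond 4 brought flow, rest push out)
b3 |J3  (1-jn J3 has f-setter on 2)
b0 |TF1  (through TF1, causality passes straight; one stroke at TF1)
b5 |J1  (only one effort-in slot at J1)

#0 |TF1
#1 |J2
#2 |J2
#3 |J3
#4 |Sf1
#5 |J1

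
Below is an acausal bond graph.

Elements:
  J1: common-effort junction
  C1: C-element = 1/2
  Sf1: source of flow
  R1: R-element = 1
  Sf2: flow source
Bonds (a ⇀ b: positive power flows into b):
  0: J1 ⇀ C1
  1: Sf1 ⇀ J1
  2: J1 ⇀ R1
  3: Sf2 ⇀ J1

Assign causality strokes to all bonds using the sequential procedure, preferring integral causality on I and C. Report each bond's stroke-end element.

bond 0 →J1
bond 1 →Sf1
bond 2 →R1
bond 3 →Sf2

b1 stroke→Sf1  (source Sf1 imposes f)
b3 stroke→Sf2  (source Sf2 imposes f)
b0 stroke→J1  (C1: C, integral causality)
b2 stroke→R1  (J1 effort already set via bond 0)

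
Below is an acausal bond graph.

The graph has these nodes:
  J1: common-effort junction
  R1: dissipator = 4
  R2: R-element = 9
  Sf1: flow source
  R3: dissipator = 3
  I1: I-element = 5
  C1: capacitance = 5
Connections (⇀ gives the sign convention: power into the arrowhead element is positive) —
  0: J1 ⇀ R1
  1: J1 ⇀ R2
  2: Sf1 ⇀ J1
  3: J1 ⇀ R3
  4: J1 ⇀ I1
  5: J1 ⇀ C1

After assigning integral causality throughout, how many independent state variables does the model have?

2  (C1, I1 all integral)

#2 stroke at Sf1  (Sf1 fixes flow; stroke at Sf1)
#4 stroke at I1  (I1: I, integral causality)
#5 stroke at J1  (prefer integral on C1)
#0 stroke at R1  (common-e at J1 fixed by 5)
#1 stroke at R2  (J1 effort already set via bond 5)
#3 stroke at R3  (J1: bond 5 brought effort, rest push out)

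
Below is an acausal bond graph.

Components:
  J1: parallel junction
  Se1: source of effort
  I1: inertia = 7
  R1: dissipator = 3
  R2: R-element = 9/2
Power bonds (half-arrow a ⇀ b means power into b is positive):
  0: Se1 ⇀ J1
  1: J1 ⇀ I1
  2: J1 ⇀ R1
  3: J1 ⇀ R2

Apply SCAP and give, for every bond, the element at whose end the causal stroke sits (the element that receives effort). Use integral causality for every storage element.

bond 0 →J1  (Se1 fixes effort; stroke away)
bond 1 →I1  (J1: bond 0 brought effort, rest push out)
bond 2 →R1  (J1 effort already set via bond 0)
bond 3 →R2  (J1 effort already set via bond 0)

#0 stroke at J1
#1 stroke at I1
#2 stroke at R1
#3 stroke at R2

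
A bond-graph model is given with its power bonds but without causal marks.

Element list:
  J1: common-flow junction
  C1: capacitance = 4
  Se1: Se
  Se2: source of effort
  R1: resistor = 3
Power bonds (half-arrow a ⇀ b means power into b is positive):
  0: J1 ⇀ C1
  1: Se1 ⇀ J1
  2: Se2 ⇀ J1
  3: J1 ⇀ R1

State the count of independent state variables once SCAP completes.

1  (C1 all integral)

β1 →J1  (Se1 fixes effort; stroke away)
β2 →J1  (Se2: effort source, stroke at far end)
β0 →J1  (C1 integral (e out))
β3 →R1  (J1: last free bond brings flow in)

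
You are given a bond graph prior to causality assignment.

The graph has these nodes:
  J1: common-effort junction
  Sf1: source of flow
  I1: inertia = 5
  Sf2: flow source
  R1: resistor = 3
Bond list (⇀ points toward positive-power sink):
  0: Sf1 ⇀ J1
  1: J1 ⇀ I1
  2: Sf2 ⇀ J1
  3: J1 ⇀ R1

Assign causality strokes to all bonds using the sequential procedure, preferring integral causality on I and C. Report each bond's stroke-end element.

b0 |Sf1  (Sf1 fixes flow; stroke at Sf1)
b2 |Sf2  (Sf2 fixes flow; stroke at Sf2)
b1 |I1  (prefer integral on I1)
b3 |J1  (closing 0-jn rule on J1)

β0 →Sf1
β1 →I1
β2 →Sf2
β3 →J1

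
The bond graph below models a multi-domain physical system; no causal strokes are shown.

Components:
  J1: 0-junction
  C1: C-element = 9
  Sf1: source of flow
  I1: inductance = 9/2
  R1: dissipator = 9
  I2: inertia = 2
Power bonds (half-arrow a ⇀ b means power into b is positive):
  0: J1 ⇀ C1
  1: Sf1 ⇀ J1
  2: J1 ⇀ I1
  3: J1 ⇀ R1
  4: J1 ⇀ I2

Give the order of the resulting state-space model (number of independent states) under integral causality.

3  (C1, I1, I2 all integral)

β1 →Sf1  (Sf1 fixes flow; stroke at Sf1)
β0 →J1  (prefer integral on C1)
β2 →I1  (J1: bond 0 brought effort, rest push out)
β3 →R1  (0-jn J1 has e-setter on 0)
β4 →I2  (0-jn J1 has e-setter on 0)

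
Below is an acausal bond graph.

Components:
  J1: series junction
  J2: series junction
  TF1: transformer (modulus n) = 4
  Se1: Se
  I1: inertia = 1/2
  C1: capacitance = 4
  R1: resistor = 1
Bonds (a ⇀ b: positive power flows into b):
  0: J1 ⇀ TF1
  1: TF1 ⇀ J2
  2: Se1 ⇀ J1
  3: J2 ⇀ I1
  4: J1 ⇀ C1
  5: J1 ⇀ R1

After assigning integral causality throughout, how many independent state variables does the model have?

2  (C1, I1 all integral)

bond 2 stroke at J1  (Se1 fixes effort; stroke away)
bond 3 stroke at I1  (prefer integral on I1)
bond 1 stroke at J2  (1-jn J2 has f-setter on 3)
bond 0 stroke at TF1  (TF TF1: opposite of bond 1)
bond 4 stroke at J1  (1-jn J1 has f-setter on 0)
bond 5 stroke at J1  (J1 flow already set via bond 0)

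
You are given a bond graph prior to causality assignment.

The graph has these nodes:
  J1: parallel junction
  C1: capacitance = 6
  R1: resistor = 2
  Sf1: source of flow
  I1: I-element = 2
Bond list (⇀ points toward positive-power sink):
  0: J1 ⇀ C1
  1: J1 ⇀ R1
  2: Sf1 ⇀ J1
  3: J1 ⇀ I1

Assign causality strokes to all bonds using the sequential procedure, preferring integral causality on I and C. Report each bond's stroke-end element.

#2 |Sf1  (Sf1: flow source, stroke at near end)
#0 |J1  (C1: C, integral causality)
#1 |R1  (J1: bond 0 brought effort, rest push out)
#3 |I1  (J1 effort already set via bond 0)

β0 →J1
β1 →R1
β2 →Sf1
β3 →I1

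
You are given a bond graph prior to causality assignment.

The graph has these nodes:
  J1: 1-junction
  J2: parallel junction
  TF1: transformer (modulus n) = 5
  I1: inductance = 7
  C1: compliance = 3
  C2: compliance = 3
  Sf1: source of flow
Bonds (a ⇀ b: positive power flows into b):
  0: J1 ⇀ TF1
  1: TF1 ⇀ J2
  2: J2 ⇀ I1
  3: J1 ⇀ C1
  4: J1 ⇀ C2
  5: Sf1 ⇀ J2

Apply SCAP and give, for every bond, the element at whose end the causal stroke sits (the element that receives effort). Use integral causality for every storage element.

bond 0 stroke at TF1
bond 1 stroke at J2
bond 2 stroke at I1
bond 3 stroke at J1
bond 4 stroke at J1
bond 5 stroke at Sf1

#5 →Sf1  (Sf1 (Sf) sets flow on bond)
#2 →I1  (I1: I, integral causality)
#1 →J2  (closing 0-jn rule on J2)
#0 →TF1  (TF1 one-in-one-out from 1)
#3 →J1  (1-jn J1 has f-setter on 0)
#4 →J1  (1-jn J1 has f-setter on 0)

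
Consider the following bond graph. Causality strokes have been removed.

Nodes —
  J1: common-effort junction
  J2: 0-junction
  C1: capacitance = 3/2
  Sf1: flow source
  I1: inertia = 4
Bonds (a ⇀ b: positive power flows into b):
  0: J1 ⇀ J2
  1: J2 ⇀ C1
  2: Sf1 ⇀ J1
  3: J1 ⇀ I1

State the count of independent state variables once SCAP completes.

β2 stroke→Sf1  (source Sf1 imposes f)
β1 stroke→J2  (prefer integral on C1)
β0 stroke→J1  (0-jn J2 has e-setter on 1)
β3 stroke→I1  (common-e at J1 fixed by 0)

2  (C1, I1 all integral)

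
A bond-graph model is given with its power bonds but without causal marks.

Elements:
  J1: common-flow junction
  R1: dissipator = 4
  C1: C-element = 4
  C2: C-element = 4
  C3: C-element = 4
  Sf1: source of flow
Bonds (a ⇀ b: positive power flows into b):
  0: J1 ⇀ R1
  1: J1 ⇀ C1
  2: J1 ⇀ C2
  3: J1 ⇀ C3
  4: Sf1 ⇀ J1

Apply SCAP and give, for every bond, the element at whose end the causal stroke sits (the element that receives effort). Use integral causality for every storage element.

β0 stroke at J1
β1 stroke at J1
β2 stroke at J1
β3 stroke at J1
β4 stroke at Sf1

#4 |Sf1  (source Sf1 imposes f)
#0 |J1  (1-jn J1 has f-setter on 4)
#1 |J1  (J1 flow already set via bond 4)
#2 |J1  (common-f at J1 fixed by 4)
#3 |J1  (J1: bond 4 brought flow, rest push out)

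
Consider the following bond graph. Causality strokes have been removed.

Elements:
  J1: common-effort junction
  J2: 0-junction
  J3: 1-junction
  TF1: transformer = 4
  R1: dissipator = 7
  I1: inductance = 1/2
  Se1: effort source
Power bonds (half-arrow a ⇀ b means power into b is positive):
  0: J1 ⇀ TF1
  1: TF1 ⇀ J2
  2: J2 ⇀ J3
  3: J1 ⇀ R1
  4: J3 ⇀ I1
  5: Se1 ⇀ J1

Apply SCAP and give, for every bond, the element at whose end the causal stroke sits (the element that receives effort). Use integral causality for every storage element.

bond 5 →J1  (Se1 (Se) sets effort on bond)
bond 0 →TF1  (J1: bond 5 brought effort, rest push out)
bond 3 →R1  (common-e at J1 fixed by 5)
bond 1 →J2  (TF TF1: opposite of bond 0)
bond 2 →J3  (0-jn J2 has e-setter on 1)
bond 4 →I1  (only one flow-in slot at J3)

β0 →TF1
β1 →J2
β2 →J3
β3 →R1
β4 →I1
β5 →J1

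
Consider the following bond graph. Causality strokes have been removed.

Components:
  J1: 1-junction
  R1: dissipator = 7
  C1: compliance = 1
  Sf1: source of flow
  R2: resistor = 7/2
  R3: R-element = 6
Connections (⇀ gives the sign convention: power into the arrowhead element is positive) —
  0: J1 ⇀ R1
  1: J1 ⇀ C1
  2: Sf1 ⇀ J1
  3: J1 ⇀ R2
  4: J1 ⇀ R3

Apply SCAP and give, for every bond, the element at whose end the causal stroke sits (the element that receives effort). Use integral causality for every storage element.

β2 |Sf1  (source Sf1 imposes f)
β0 |J1  (1-jn J1 has f-setter on 2)
β1 |J1  (J1: bond 2 brought flow, rest push out)
β3 |J1  (J1: bond 2 brought flow, rest push out)
β4 |J1  (1-jn J1 has f-setter on 2)

#0 →J1
#1 →J1
#2 →Sf1
#3 →J1
#4 →J1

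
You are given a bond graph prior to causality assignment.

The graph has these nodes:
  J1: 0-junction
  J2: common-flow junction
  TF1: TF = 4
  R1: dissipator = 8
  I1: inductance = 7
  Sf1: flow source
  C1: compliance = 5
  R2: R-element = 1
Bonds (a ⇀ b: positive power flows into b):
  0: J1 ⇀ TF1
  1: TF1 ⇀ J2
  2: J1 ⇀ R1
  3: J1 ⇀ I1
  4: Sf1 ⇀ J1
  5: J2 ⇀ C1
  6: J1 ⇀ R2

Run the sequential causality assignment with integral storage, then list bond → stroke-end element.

b0 stroke→J1
b1 stroke→TF1
b2 stroke→R1
b3 stroke→I1
b4 stroke→Sf1
b5 stroke→J2
b6 stroke→R2

b4 stroke→Sf1  (source Sf1 imposes f)
b3 stroke→I1  (prefer integral on I1)
b5 stroke→J2  (C1 outputs effort q/C1)
b1 stroke→TF1  (closing 1-jn rule on J2)
b0 stroke→J1  (TF1: transformer flips bond 1)
b2 stroke→R1  (J1: bond 0 brought effort, rest push out)
b6 stroke→R2  (J1: bond 0 brought effort, rest push out)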